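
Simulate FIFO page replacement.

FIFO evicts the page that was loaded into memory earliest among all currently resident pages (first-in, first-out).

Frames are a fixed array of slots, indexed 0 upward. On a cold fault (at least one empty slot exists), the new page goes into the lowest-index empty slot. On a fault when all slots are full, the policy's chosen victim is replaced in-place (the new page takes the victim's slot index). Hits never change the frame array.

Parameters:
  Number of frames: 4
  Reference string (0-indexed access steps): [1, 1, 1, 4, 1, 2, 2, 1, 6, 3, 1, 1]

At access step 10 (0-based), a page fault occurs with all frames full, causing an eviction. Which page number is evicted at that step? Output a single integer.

Answer: 4

Derivation:
Step 0: ref 1 -> FAULT, frames=[1,-,-,-]
Step 1: ref 1 -> HIT, frames=[1,-,-,-]
Step 2: ref 1 -> HIT, frames=[1,-,-,-]
Step 3: ref 4 -> FAULT, frames=[1,4,-,-]
Step 4: ref 1 -> HIT, frames=[1,4,-,-]
Step 5: ref 2 -> FAULT, frames=[1,4,2,-]
Step 6: ref 2 -> HIT, frames=[1,4,2,-]
Step 7: ref 1 -> HIT, frames=[1,4,2,-]
Step 8: ref 6 -> FAULT, frames=[1,4,2,6]
Step 9: ref 3 -> FAULT, evict 1, frames=[3,4,2,6]
Step 10: ref 1 -> FAULT, evict 4, frames=[3,1,2,6]
At step 10: evicted page 4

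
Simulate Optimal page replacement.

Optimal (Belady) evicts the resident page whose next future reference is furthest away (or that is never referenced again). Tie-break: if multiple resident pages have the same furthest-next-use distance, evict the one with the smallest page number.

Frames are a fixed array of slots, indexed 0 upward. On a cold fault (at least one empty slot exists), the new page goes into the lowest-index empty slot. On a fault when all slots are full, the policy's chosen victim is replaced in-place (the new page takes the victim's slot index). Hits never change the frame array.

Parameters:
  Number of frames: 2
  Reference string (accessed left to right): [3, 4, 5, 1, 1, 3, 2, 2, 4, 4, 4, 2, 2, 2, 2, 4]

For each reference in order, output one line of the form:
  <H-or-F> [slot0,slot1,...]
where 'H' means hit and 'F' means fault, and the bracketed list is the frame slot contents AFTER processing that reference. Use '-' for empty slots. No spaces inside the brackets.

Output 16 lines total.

F [3,-]
F [3,4]
F [3,5]
F [3,1]
H [3,1]
H [3,1]
F [3,2]
H [3,2]
F [4,2]
H [4,2]
H [4,2]
H [4,2]
H [4,2]
H [4,2]
H [4,2]
H [4,2]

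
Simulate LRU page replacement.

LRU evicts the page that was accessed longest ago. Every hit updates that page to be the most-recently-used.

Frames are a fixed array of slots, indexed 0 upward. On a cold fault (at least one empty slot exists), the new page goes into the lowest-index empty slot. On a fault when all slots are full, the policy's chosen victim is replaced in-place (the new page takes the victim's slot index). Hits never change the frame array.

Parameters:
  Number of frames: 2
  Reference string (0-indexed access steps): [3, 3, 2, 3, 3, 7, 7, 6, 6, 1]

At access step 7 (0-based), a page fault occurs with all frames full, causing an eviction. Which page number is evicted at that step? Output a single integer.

Answer: 3

Derivation:
Step 0: ref 3 -> FAULT, frames=[3,-]
Step 1: ref 3 -> HIT, frames=[3,-]
Step 2: ref 2 -> FAULT, frames=[3,2]
Step 3: ref 3 -> HIT, frames=[3,2]
Step 4: ref 3 -> HIT, frames=[3,2]
Step 5: ref 7 -> FAULT, evict 2, frames=[3,7]
Step 6: ref 7 -> HIT, frames=[3,7]
Step 7: ref 6 -> FAULT, evict 3, frames=[6,7]
At step 7: evicted page 3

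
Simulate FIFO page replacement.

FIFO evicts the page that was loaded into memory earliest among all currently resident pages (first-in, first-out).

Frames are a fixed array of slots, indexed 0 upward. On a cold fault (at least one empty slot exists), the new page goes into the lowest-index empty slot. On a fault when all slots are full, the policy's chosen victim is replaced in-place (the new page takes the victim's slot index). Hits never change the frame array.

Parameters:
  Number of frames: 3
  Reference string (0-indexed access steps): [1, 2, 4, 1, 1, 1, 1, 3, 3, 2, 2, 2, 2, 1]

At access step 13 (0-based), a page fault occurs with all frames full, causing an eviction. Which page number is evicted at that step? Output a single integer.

Answer: 2

Derivation:
Step 0: ref 1 -> FAULT, frames=[1,-,-]
Step 1: ref 2 -> FAULT, frames=[1,2,-]
Step 2: ref 4 -> FAULT, frames=[1,2,4]
Step 3: ref 1 -> HIT, frames=[1,2,4]
Step 4: ref 1 -> HIT, frames=[1,2,4]
Step 5: ref 1 -> HIT, frames=[1,2,4]
Step 6: ref 1 -> HIT, frames=[1,2,4]
Step 7: ref 3 -> FAULT, evict 1, frames=[3,2,4]
Step 8: ref 3 -> HIT, frames=[3,2,4]
Step 9: ref 2 -> HIT, frames=[3,2,4]
Step 10: ref 2 -> HIT, frames=[3,2,4]
Step 11: ref 2 -> HIT, frames=[3,2,4]
Step 12: ref 2 -> HIT, frames=[3,2,4]
Step 13: ref 1 -> FAULT, evict 2, frames=[3,1,4]
At step 13: evicted page 2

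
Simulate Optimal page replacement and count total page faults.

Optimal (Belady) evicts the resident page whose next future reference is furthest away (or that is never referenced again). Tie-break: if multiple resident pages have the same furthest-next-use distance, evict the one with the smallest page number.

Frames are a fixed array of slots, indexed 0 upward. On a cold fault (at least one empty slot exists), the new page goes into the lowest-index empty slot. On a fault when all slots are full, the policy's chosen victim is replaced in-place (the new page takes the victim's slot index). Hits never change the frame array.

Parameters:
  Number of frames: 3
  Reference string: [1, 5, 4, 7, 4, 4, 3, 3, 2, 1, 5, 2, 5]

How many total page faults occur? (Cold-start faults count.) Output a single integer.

Answer: 7

Derivation:
Step 0: ref 1 → FAULT, frames=[1,-,-]
Step 1: ref 5 → FAULT, frames=[1,5,-]
Step 2: ref 4 → FAULT, frames=[1,5,4]
Step 3: ref 7 → FAULT (evict 5), frames=[1,7,4]
Step 4: ref 4 → HIT, frames=[1,7,4]
Step 5: ref 4 → HIT, frames=[1,7,4]
Step 6: ref 3 → FAULT (evict 4), frames=[1,7,3]
Step 7: ref 3 → HIT, frames=[1,7,3]
Step 8: ref 2 → FAULT (evict 3), frames=[1,7,2]
Step 9: ref 1 → HIT, frames=[1,7,2]
Step 10: ref 5 → FAULT (evict 1), frames=[5,7,2]
Step 11: ref 2 → HIT, frames=[5,7,2]
Step 12: ref 5 → HIT, frames=[5,7,2]
Total faults: 7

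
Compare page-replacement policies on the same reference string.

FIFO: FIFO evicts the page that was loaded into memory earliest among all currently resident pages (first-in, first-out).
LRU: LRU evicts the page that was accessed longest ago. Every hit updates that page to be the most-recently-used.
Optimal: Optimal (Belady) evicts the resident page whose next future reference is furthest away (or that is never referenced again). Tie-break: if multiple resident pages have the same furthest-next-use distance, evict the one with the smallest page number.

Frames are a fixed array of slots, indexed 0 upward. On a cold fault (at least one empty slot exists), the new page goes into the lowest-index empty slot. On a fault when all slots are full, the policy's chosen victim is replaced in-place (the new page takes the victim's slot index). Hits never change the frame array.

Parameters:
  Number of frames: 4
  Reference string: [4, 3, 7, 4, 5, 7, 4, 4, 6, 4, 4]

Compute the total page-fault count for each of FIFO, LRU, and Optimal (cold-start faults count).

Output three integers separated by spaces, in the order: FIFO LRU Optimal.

--- FIFO ---
  step 0: ref 4 -> FAULT, frames=[4,-,-,-] (faults so far: 1)
  step 1: ref 3 -> FAULT, frames=[4,3,-,-] (faults so far: 2)
  step 2: ref 7 -> FAULT, frames=[4,3,7,-] (faults so far: 3)
  step 3: ref 4 -> HIT, frames=[4,3,7,-] (faults so far: 3)
  step 4: ref 5 -> FAULT, frames=[4,3,7,5] (faults so far: 4)
  step 5: ref 7 -> HIT, frames=[4,3,7,5] (faults so far: 4)
  step 6: ref 4 -> HIT, frames=[4,3,7,5] (faults so far: 4)
  step 7: ref 4 -> HIT, frames=[4,3,7,5] (faults so far: 4)
  step 8: ref 6 -> FAULT, evict 4, frames=[6,3,7,5] (faults so far: 5)
  step 9: ref 4 -> FAULT, evict 3, frames=[6,4,7,5] (faults so far: 6)
  step 10: ref 4 -> HIT, frames=[6,4,7,5] (faults so far: 6)
  FIFO total faults: 6
--- LRU ---
  step 0: ref 4 -> FAULT, frames=[4,-,-,-] (faults so far: 1)
  step 1: ref 3 -> FAULT, frames=[4,3,-,-] (faults so far: 2)
  step 2: ref 7 -> FAULT, frames=[4,3,7,-] (faults so far: 3)
  step 3: ref 4 -> HIT, frames=[4,3,7,-] (faults so far: 3)
  step 4: ref 5 -> FAULT, frames=[4,3,7,5] (faults so far: 4)
  step 5: ref 7 -> HIT, frames=[4,3,7,5] (faults so far: 4)
  step 6: ref 4 -> HIT, frames=[4,3,7,5] (faults so far: 4)
  step 7: ref 4 -> HIT, frames=[4,3,7,5] (faults so far: 4)
  step 8: ref 6 -> FAULT, evict 3, frames=[4,6,7,5] (faults so far: 5)
  step 9: ref 4 -> HIT, frames=[4,6,7,5] (faults so far: 5)
  step 10: ref 4 -> HIT, frames=[4,6,7,5] (faults so far: 5)
  LRU total faults: 5
--- Optimal ---
  step 0: ref 4 -> FAULT, frames=[4,-,-,-] (faults so far: 1)
  step 1: ref 3 -> FAULT, frames=[4,3,-,-] (faults so far: 2)
  step 2: ref 7 -> FAULT, frames=[4,3,7,-] (faults so far: 3)
  step 3: ref 4 -> HIT, frames=[4,3,7,-] (faults so far: 3)
  step 4: ref 5 -> FAULT, frames=[4,3,7,5] (faults so far: 4)
  step 5: ref 7 -> HIT, frames=[4,3,7,5] (faults so far: 4)
  step 6: ref 4 -> HIT, frames=[4,3,7,5] (faults so far: 4)
  step 7: ref 4 -> HIT, frames=[4,3,7,5] (faults so far: 4)
  step 8: ref 6 -> FAULT, evict 3, frames=[4,6,7,5] (faults so far: 5)
  step 9: ref 4 -> HIT, frames=[4,6,7,5] (faults so far: 5)
  step 10: ref 4 -> HIT, frames=[4,6,7,5] (faults so far: 5)
  Optimal total faults: 5

Answer: 6 5 5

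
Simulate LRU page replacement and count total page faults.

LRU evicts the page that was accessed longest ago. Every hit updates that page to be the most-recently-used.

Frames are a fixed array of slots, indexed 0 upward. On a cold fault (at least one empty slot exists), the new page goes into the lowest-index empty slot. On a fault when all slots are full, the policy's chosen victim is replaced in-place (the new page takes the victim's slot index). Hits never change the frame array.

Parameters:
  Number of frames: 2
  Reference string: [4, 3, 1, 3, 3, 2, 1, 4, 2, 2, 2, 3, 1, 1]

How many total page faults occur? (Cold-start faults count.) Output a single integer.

Step 0: ref 4 → FAULT, frames=[4,-]
Step 1: ref 3 → FAULT, frames=[4,3]
Step 2: ref 1 → FAULT (evict 4), frames=[1,3]
Step 3: ref 3 → HIT, frames=[1,3]
Step 4: ref 3 → HIT, frames=[1,3]
Step 5: ref 2 → FAULT (evict 1), frames=[2,3]
Step 6: ref 1 → FAULT (evict 3), frames=[2,1]
Step 7: ref 4 → FAULT (evict 2), frames=[4,1]
Step 8: ref 2 → FAULT (evict 1), frames=[4,2]
Step 9: ref 2 → HIT, frames=[4,2]
Step 10: ref 2 → HIT, frames=[4,2]
Step 11: ref 3 → FAULT (evict 4), frames=[3,2]
Step 12: ref 1 → FAULT (evict 2), frames=[3,1]
Step 13: ref 1 → HIT, frames=[3,1]
Total faults: 9

Answer: 9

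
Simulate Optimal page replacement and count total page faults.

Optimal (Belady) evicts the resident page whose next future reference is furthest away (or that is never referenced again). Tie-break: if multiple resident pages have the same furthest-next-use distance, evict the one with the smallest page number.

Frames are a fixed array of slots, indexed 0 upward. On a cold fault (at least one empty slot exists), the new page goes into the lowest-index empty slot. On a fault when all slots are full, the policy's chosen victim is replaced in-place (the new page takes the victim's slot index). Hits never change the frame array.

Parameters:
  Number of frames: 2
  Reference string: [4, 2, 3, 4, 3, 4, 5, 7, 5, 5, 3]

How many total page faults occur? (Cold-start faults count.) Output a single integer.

Step 0: ref 4 → FAULT, frames=[4,-]
Step 1: ref 2 → FAULT, frames=[4,2]
Step 2: ref 3 → FAULT (evict 2), frames=[4,3]
Step 3: ref 4 → HIT, frames=[4,3]
Step 4: ref 3 → HIT, frames=[4,3]
Step 5: ref 4 → HIT, frames=[4,3]
Step 6: ref 5 → FAULT (evict 4), frames=[5,3]
Step 7: ref 7 → FAULT (evict 3), frames=[5,7]
Step 8: ref 5 → HIT, frames=[5,7]
Step 9: ref 5 → HIT, frames=[5,7]
Step 10: ref 3 → FAULT (evict 5), frames=[3,7]
Total faults: 6

Answer: 6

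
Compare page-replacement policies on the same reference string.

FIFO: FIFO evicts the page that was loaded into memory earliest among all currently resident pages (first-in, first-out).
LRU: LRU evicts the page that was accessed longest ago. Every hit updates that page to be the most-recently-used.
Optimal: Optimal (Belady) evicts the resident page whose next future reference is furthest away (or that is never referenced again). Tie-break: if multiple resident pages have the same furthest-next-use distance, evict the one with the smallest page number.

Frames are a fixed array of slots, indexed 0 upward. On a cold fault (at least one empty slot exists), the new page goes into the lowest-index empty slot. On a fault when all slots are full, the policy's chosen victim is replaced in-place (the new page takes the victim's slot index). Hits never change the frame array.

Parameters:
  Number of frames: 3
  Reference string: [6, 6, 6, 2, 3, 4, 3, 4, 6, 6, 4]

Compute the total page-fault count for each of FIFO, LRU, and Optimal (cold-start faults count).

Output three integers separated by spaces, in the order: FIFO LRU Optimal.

Answer: 5 5 4

Derivation:
--- FIFO ---
  step 0: ref 6 -> FAULT, frames=[6,-,-] (faults so far: 1)
  step 1: ref 6 -> HIT, frames=[6,-,-] (faults so far: 1)
  step 2: ref 6 -> HIT, frames=[6,-,-] (faults so far: 1)
  step 3: ref 2 -> FAULT, frames=[6,2,-] (faults so far: 2)
  step 4: ref 3 -> FAULT, frames=[6,2,3] (faults so far: 3)
  step 5: ref 4 -> FAULT, evict 6, frames=[4,2,3] (faults so far: 4)
  step 6: ref 3 -> HIT, frames=[4,2,3] (faults so far: 4)
  step 7: ref 4 -> HIT, frames=[4,2,3] (faults so far: 4)
  step 8: ref 6 -> FAULT, evict 2, frames=[4,6,3] (faults so far: 5)
  step 9: ref 6 -> HIT, frames=[4,6,3] (faults so far: 5)
  step 10: ref 4 -> HIT, frames=[4,6,3] (faults so far: 5)
  FIFO total faults: 5
--- LRU ---
  step 0: ref 6 -> FAULT, frames=[6,-,-] (faults so far: 1)
  step 1: ref 6 -> HIT, frames=[6,-,-] (faults so far: 1)
  step 2: ref 6 -> HIT, frames=[6,-,-] (faults so far: 1)
  step 3: ref 2 -> FAULT, frames=[6,2,-] (faults so far: 2)
  step 4: ref 3 -> FAULT, frames=[6,2,3] (faults so far: 3)
  step 5: ref 4 -> FAULT, evict 6, frames=[4,2,3] (faults so far: 4)
  step 6: ref 3 -> HIT, frames=[4,2,3] (faults so far: 4)
  step 7: ref 4 -> HIT, frames=[4,2,3] (faults so far: 4)
  step 8: ref 6 -> FAULT, evict 2, frames=[4,6,3] (faults so far: 5)
  step 9: ref 6 -> HIT, frames=[4,6,3] (faults so far: 5)
  step 10: ref 4 -> HIT, frames=[4,6,3] (faults so far: 5)
  LRU total faults: 5
--- Optimal ---
  step 0: ref 6 -> FAULT, frames=[6,-,-] (faults so far: 1)
  step 1: ref 6 -> HIT, frames=[6,-,-] (faults so far: 1)
  step 2: ref 6 -> HIT, frames=[6,-,-] (faults so far: 1)
  step 3: ref 2 -> FAULT, frames=[6,2,-] (faults so far: 2)
  step 4: ref 3 -> FAULT, frames=[6,2,3] (faults so far: 3)
  step 5: ref 4 -> FAULT, evict 2, frames=[6,4,3] (faults so far: 4)
  step 6: ref 3 -> HIT, frames=[6,4,3] (faults so far: 4)
  step 7: ref 4 -> HIT, frames=[6,4,3] (faults so far: 4)
  step 8: ref 6 -> HIT, frames=[6,4,3] (faults so far: 4)
  step 9: ref 6 -> HIT, frames=[6,4,3] (faults so far: 4)
  step 10: ref 4 -> HIT, frames=[6,4,3] (faults so far: 4)
  Optimal total faults: 4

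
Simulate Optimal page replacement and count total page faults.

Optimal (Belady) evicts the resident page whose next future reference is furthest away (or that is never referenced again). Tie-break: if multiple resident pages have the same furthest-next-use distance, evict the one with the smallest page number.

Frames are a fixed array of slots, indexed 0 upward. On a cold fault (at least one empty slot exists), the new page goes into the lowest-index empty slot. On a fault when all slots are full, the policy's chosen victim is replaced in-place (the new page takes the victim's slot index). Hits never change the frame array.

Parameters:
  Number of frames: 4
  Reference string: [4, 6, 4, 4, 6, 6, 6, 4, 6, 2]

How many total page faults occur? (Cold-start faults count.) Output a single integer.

Answer: 3

Derivation:
Step 0: ref 4 → FAULT, frames=[4,-,-,-]
Step 1: ref 6 → FAULT, frames=[4,6,-,-]
Step 2: ref 4 → HIT, frames=[4,6,-,-]
Step 3: ref 4 → HIT, frames=[4,6,-,-]
Step 4: ref 6 → HIT, frames=[4,6,-,-]
Step 5: ref 6 → HIT, frames=[4,6,-,-]
Step 6: ref 6 → HIT, frames=[4,6,-,-]
Step 7: ref 4 → HIT, frames=[4,6,-,-]
Step 8: ref 6 → HIT, frames=[4,6,-,-]
Step 9: ref 2 → FAULT, frames=[4,6,2,-]
Total faults: 3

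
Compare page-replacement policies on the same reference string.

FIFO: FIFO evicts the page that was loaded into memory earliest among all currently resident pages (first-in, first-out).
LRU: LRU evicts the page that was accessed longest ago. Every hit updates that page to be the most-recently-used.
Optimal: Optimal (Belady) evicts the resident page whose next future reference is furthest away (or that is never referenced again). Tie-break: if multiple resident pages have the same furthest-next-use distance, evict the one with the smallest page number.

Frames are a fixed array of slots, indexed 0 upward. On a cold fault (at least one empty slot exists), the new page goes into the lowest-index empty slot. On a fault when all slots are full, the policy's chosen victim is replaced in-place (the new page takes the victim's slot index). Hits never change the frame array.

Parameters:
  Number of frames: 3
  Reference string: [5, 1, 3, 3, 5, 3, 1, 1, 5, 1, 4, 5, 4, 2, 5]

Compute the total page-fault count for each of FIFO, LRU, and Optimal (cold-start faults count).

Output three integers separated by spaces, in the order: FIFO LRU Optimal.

Answer: 6 5 5

Derivation:
--- FIFO ---
  step 0: ref 5 -> FAULT, frames=[5,-,-] (faults so far: 1)
  step 1: ref 1 -> FAULT, frames=[5,1,-] (faults so far: 2)
  step 2: ref 3 -> FAULT, frames=[5,1,3] (faults so far: 3)
  step 3: ref 3 -> HIT, frames=[5,1,3] (faults so far: 3)
  step 4: ref 5 -> HIT, frames=[5,1,3] (faults so far: 3)
  step 5: ref 3 -> HIT, frames=[5,1,3] (faults so far: 3)
  step 6: ref 1 -> HIT, frames=[5,1,3] (faults so far: 3)
  step 7: ref 1 -> HIT, frames=[5,1,3] (faults so far: 3)
  step 8: ref 5 -> HIT, frames=[5,1,3] (faults so far: 3)
  step 9: ref 1 -> HIT, frames=[5,1,3] (faults so far: 3)
  step 10: ref 4 -> FAULT, evict 5, frames=[4,1,3] (faults so far: 4)
  step 11: ref 5 -> FAULT, evict 1, frames=[4,5,3] (faults so far: 5)
  step 12: ref 4 -> HIT, frames=[4,5,3] (faults so far: 5)
  step 13: ref 2 -> FAULT, evict 3, frames=[4,5,2] (faults so far: 6)
  step 14: ref 5 -> HIT, frames=[4,5,2] (faults so far: 6)
  FIFO total faults: 6
--- LRU ---
  step 0: ref 5 -> FAULT, frames=[5,-,-] (faults so far: 1)
  step 1: ref 1 -> FAULT, frames=[5,1,-] (faults so far: 2)
  step 2: ref 3 -> FAULT, frames=[5,1,3] (faults so far: 3)
  step 3: ref 3 -> HIT, frames=[5,1,3] (faults so far: 3)
  step 4: ref 5 -> HIT, frames=[5,1,3] (faults so far: 3)
  step 5: ref 3 -> HIT, frames=[5,1,3] (faults so far: 3)
  step 6: ref 1 -> HIT, frames=[5,1,3] (faults so far: 3)
  step 7: ref 1 -> HIT, frames=[5,1,3] (faults so far: 3)
  step 8: ref 5 -> HIT, frames=[5,1,3] (faults so far: 3)
  step 9: ref 1 -> HIT, frames=[5,1,3] (faults so far: 3)
  step 10: ref 4 -> FAULT, evict 3, frames=[5,1,4] (faults so far: 4)
  step 11: ref 5 -> HIT, frames=[5,1,4] (faults so far: 4)
  step 12: ref 4 -> HIT, frames=[5,1,4] (faults so far: 4)
  step 13: ref 2 -> FAULT, evict 1, frames=[5,2,4] (faults so far: 5)
  step 14: ref 5 -> HIT, frames=[5,2,4] (faults so far: 5)
  LRU total faults: 5
--- Optimal ---
  step 0: ref 5 -> FAULT, frames=[5,-,-] (faults so far: 1)
  step 1: ref 1 -> FAULT, frames=[5,1,-] (faults so far: 2)
  step 2: ref 3 -> FAULT, frames=[5,1,3] (faults so far: 3)
  step 3: ref 3 -> HIT, frames=[5,1,3] (faults so far: 3)
  step 4: ref 5 -> HIT, frames=[5,1,3] (faults so far: 3)
  step 5: ref 3 -> HIT, frames=[5,1,3] (faults so far: 3)
  step 6: ref 1 -> HIT, frames=[5,1,3] (faults so far: 3)
  step 7: ref 1 -> HIT, frames=[5,1,3] (faults so far: 3)
  step 8: ref 5 -> HIT, frames=[5,1,3] (faults so far: 3)
  step 9: ref 1 -> HIT, frames=[5,1,3] (faults so far: 3)
  step 10: ref 4 -> FAULT, evict 1, frames=[5,4,3] (faults so far: 4)
  step 11: ref 5 -> HIT, frames=[5,4,3] (faults so far: 4)
  step 12: ref 4 -> HIT, frames=[5,4,3] (faults so far: 4)
  step 13: ref 2 -> FAULT, evict 3, frames=[5,4,2] (faults so far: 5)
  step 14: ref 5 -> HIT, frames=[5,4,2] (faults so far: 5)
  Optimal total faults: 5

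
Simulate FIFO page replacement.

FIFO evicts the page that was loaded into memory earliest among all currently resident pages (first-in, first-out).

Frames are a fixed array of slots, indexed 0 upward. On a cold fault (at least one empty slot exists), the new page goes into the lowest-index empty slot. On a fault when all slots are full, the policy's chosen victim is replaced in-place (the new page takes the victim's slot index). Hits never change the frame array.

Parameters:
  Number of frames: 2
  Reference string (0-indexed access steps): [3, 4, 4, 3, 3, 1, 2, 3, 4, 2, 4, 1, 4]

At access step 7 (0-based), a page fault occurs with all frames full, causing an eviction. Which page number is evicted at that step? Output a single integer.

Answer: 1

Derivation:
Step 0: ref 3 -> FAULT, frames=[3,-]
Step 1: ref 4 -> FAULT, frames=[3,4]
Step 2: ref 4 -> HIT, frames=[3,4]
Step 3: ref 3 -> HIT, frames=[3,4]
Step 4: ref 3 -> HIT, frames=[3,4]
Step 5: ref 1 -> FAULT, evict 3, frames=[1,4]
Step 6: ref 2 -> FAULT, evict 4, frames=[1,2]
Step 7: ref 3 -> FAULT, evict 1, frames=[3,2]
At step 7: evicted page 1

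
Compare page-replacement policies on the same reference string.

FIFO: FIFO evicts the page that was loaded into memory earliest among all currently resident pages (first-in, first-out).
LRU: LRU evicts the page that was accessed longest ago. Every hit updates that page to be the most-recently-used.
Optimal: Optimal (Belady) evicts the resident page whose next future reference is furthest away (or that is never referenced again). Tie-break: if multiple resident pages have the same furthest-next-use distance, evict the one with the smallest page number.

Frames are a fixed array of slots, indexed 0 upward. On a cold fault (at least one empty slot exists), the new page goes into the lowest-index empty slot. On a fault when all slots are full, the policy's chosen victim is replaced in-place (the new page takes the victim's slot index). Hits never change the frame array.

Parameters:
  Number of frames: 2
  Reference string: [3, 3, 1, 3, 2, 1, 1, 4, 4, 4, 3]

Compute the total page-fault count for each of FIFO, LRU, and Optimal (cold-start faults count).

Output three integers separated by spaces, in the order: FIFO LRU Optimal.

--- FIFO ---
  step 0: ref 3 -> FAULT, frames=[3,-] (faults so far: 1)
  step 1: ref 3 -> HIT, frames=[3,-] (faults so far: 1)
  step 2: ref 1 -> FAULT, frames=[3,1] (faults so far: 2)
  step 3: ref 3 -> HIT, frames=[3,1] (faults so far: 2)
  step 4: ref 2 -> FAULT, evict 3, frames=[2,1] (faults so far: 3)
  step 5: ref 1 -> HIT, frames=[2,1] (faults so far: 3)
  step 6: ref 1 -> HIT, frames=[2,1] (faults so far: 3)
  step 7: ref 4 -> FAULT, evict 1, frames=[2,4] (faults so far: 4)
  step 8: ref 4 -> HIT, frames=[2,4] (faults so far: 4)
  step 9: ref 4 -> HIT, frames=[2,4] (faults so far: 4)
  step 10: ref 3 -> FAULT, evict 2, frames=[3,4] (faults so far: 5)
  FIFO total faults: 5
--- LRU ---
  step 0: ref 3 -> FAULT, frames=[3,-] (faults so far: 1)
  step 1: ref 3 -> HIT, frames=[3,-] (faults so far: 1)
  step 2: ref 1 -> FAULT, frames=[3,1] (faults so far: 2)
  step 3: ref 3 -> HIT, frames=[3,1] (faults so far: 2)
  step 4: ref 2 -> FAULT, evict 1, frames=[3,2] (faults so far: 3)
  step 5: ref 1 -> FAULT, evict 3, frames=[1,2] (faults so far: 4)
  step 6: ref 1 -> HIT, frames=[1,2] (faults so far: 4)
  step 7: ref 4 -> FAULT, evict 2, frames=[1,4] (faults so far: 5)
  step 8: ref 4 -> HIT, frames=[1,4] (faults so far: 5)
  step 9: ref 4 -> HIT, frames=[1,4] (faults so far: 5)
  step 10: ref 3 -> FAULT, evict 1, frames=[3,4] (faults so far: 6)
  LRU total faults: 6
--- Optimal ---
  step 0: ref 3 -> FAULT, frames=[3,-] (faults so far: 1)
  step 1: ref 3 -> HIT, frames=[3,-] (faults so far: 1)
  step 2: ref 1 -> FAULT, frames=[3,1] (faults so far: 2)
  step 3: ref 3 -> HIT, frames=[3,1] (faults so far: 2)
  step 4: ref 2 -> FAULT, evict 3, frames=[2,1] (faults so far: 3)
  step 5: ref 1 -> HIT, frames=[2,1] (faults so far: 3)
  step 6: ref 1 -> HIT, frames=[2,1] (faults so far: 3)
  step 7: ref 4 -> FAULT, evict 1, frames=[2,4] (faults so far: 4)
  step 8: ref 4 -> HIT, frames=[2,4] (faults so far: 4)
  step 9: ref 4 -> HIT, frames=[2,4] (faults so far: 4)
  step 10: ref 3 -> FAULT, evict 2, frames=[3,4] (faults so far: 5)
  Optimal total faults: 5

Answer: 5 6 5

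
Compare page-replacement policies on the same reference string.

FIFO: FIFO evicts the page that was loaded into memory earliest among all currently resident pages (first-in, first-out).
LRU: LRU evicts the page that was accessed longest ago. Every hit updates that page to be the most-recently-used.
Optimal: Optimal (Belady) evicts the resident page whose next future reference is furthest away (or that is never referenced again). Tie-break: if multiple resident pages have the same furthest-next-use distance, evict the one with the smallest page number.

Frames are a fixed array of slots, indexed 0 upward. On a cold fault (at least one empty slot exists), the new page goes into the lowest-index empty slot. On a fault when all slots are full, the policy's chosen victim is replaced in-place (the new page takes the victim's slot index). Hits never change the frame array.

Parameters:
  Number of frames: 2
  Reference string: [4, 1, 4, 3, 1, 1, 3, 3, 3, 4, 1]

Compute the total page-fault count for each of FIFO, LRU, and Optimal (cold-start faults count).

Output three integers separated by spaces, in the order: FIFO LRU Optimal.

--- FIFO ---
  step 0: ref 4 -> FAULT, frames=[4,-] (faults so far: 1)
  step 1: ref 1 -> FAULT, frames=[4,1] (faults so far: 2)
  step 2: ref 4 -> HIT, frames=[4,1] (faults so far: 2)
  step 3: ref 3 -> FAULT, evict 4, frames=[3,1] (faults so far: 3)
  step 4: ref 1 -> HIT, frames=[3,1] (faults so far: 3)
  step 5: ref 1 -> HIT, frames=[3,1] (faults so far: 3)
  step 6: ref 3 -> HIT, frames=[3,1] (faults so far: 3)
  step 7: ref 3 -> HIT, frames=[3,1] (faults so far: 3)
  step 8: ref 3 -> HIT, frames=[3,1] (faults so far: 3)
  step 9: ref 4 -> FAULT, evict 1, frames=[3,4] (faults so far: 4)
  step 10: ref 1 -> FAULT, evict 3, frames=[1,4] (faults so far: 5)
  FIFO total faults: 5
--- LRU ---
  step 0: ref 4 -> FAULT, frames=[4,-] (faults so far: 1)
  step 1: ref 1 -> FAULT, frames=[4,1] (faults so far: 2)
  step 2: ref 4 -> HIT, frames=[4,1] (faults so far: 2)
  step 3: ref 3 -> FAULT, evict 1, frames=[4,3] (faults so far: 3)
  step 4: ref 1 -> FAULT, evict 4, frames=[1,3] (faults so far: 4)
  step 5: ref 1 -> HIT, frames=[1,3] (faults so far: 4)
  step 6: ref 3 -> HIT, frames=[1,3] (faults so far: 4)
  step 7: ref 3 -> HIT, frames=[1,3] (faults so far: 4)
  step 8: ref 3 -> HIT, frames=[1,3] (faults so far: 4)
  step 9: ref 4 -> FAULT, evict 1, frames=[4,3] (faults so far: 5)
  step 10: ref 1 -> FAULT, evict 3, frames=[4,1] (faults so far: 6)
  LRU total faults: 6
--- Optimal ---
  step 0: ref 4 -> FAULT, frames=[4,-] (faults so far: 1)
  step 1: ref 1 -> FAULT, frames=[4,1] (faults so far: 2)
  step 2: ref 4 -> HIT, frames=[4,1] (faults so far: 2)
  step 3: ref 3 -> FAULT, evict 4, frames=[3,1] (faults so far: 3)
  step 4: ref 1 -> HIT, frames=[3,1] (faults so far: 3)
  step 5: ref 1 -> HIT, frames=[3,1] (faults so far: 3)
  step 6: ref 3 -> HIT, frames=[3,1] (faults so far: 3)
  step 7: ref 3 -> HIT, frames=[3,1] (faults so far: 3)
  step 8: ref 3 -> HIT, frames=[3,1] (faults so far: 3)
  step 9: ref 4 -> FAULT, evict 3, frames=[4,1] (faults so far: 4)
  step 10: ref 1 -> HIT, frames=[4,1] (faults so far: 4)
  Optimal total faults: 4

Answer: 5 6 4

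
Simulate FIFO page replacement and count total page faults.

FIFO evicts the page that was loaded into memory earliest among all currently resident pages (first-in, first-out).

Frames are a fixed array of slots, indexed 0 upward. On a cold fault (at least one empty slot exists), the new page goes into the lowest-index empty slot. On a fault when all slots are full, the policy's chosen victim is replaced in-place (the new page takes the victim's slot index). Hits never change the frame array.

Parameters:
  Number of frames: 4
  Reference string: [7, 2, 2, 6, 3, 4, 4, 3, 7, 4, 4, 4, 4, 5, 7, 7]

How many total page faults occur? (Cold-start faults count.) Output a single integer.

Step 0: ref 7 → FAULT, frames=[7,-,-,-]
Step 1: ref 2 → FAULT, frames=[7,2,-,-]
Step 2: ref 2 → HIT, frames=[7,2,-,-]
Step 3: ref 6 → FAULT, frames=[7,2,6,-]
Step 4: ref 3 → FAULT, frames=[7,2,6,3]
Step 5: ref 4 → FAULT (evict 7), frames=[4,2,6,3]
Step 6: ref 4 → HIT, frames=[4,2,6,3]
Step 7: ref 3 → HIT, frames=[4,2,6,3]
Step 8: ref 7 → FAULT (evict 2), frames=[4,7,6,3]
Step 9: ref 4 → HIT, frames=[4,7,6,3]
Step 10: ref 4 → HIT, frames=[4,7,6,3]
Step 11: ref 4 → HIT, frames=[4,7,6,3]
Step 12: ref 4 → HIT, frames=[4,7,6,3]
Step 13: ref 5 → FAULT (evict 6), frames=[4,7,5,3]
Step 14: ref 7 → HIT, frames=[4,7,5,3]
Step 15: ref 7 → HIT, frames=[4,7,5,3]
Total faults: 7

Answer: 7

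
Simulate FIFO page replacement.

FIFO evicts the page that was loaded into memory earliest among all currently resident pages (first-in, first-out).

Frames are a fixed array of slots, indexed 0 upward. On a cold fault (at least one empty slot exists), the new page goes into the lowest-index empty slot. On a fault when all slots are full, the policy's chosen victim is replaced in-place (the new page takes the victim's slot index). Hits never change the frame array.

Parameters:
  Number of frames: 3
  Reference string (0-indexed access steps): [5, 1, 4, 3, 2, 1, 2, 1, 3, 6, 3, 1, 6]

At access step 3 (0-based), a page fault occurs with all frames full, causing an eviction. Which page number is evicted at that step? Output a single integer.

Step 0: ref 5 -> FAULT, frames=[5,-,-]
Step 1: ref 1 -> FAULT, frames=[5,1,-]
Step 2: ref 4 -> FAULT, frames=[5,1,4]
Step 3: ref 3 -> FAULT, evict 5, frames=[3,1,4]
At step 3: evicted page 5

Answer: 5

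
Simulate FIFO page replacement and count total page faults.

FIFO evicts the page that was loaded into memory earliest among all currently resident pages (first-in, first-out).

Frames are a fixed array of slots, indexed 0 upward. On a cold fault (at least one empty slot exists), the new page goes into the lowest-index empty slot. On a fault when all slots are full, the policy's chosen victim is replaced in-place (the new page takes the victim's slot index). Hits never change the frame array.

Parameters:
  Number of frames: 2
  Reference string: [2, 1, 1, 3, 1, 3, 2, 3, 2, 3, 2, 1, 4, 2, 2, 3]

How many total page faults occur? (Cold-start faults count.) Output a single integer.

Step 0: ref 2 → FAULT, frames=[2,-]
Step 1: ref 1 → FAULT, frames=[2,1]
Step 2: ref 1 → HIT, frames=[2,1]
Step 3: ref 3 → FAULT (evict 2), frames=[3,1]
Step 4: ref 1 → HIT, frames=[3,1]
Step 5: ref 3 → HIT, frames=[3,1]
Step 6: ref 2 → FAULT (evict 1), frames=[3,2]
Step 7: ref 3 → HIT, frames=[3,2]
Step 8: ref 2 → HIT, frames=[3,2]
Step 9: ref 3 → HIT, frames=[3,2]
Step 10: ref 2 → HIT, frames=[3,2]
Step 11: ref 1 → FAULT (evict 3), frames=[1,2]
Step 12: ref 4 → FAULT (evict 2), frames=[1,4]
Step 13: ref 2 → FAULT (evict 1), frames=[2,4]
Step 14: ref 2 → HIT, frames=[2,4]
Step 15: ref 3 → FAULT (evict 4), frames=[2,3]
Total faults: 8

Answer: 8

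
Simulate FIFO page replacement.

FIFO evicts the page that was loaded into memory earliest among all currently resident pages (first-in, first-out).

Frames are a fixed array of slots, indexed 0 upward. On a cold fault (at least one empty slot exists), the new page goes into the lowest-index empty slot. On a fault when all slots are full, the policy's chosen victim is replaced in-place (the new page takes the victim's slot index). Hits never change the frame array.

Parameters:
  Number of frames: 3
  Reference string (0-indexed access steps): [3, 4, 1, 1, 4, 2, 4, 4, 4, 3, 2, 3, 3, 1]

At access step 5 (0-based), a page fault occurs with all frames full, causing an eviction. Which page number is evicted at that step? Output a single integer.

Answer: 3

Derivation:
Step 0: ref 3 -> FAULT, frames=[3,-,-]
Step 1: ref 4 -> FAULT, frames=[3,4,-]
Step 2: ref 1 -> FAULT, frames=[3,4,1]
Step 3: ref 1 -> HIT, frames=[3,4,1]
Step 4: ref 4 -> HIT, frames=[3,4,1]
Step 5: ref 2 -> FAULT, evict 3, frames=[2,4,1]
At step 5: evicted page 3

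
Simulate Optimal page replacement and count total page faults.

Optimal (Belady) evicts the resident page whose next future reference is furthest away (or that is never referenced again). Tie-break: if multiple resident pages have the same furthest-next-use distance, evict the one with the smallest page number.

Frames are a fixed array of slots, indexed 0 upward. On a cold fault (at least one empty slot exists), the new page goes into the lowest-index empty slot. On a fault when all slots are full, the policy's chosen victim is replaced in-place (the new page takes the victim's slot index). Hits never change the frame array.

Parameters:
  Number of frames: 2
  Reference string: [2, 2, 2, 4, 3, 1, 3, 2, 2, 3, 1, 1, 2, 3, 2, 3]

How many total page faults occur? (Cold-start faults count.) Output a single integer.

Step 0: ref 2 → FAULT, frames=[2,-]
Step 1: ref 2 → HIT, frames=[2,-]
Step 2: ref 2 → HIT, frames=[2,-]
Step 3: ref 4 → FAULT, frames=[2,4]
Step 4: ref 3 → FAULT (evict 4), frames=[2,3]
Step 5: ref 1 → FAULT (evict 2), frames=[1,3]
Step 6: ref 3 → HIT, frames=[1,3]
Step 7: ref 2 → FAULT (evict 1), frames=[2,3]
Step 8: ref 2 → HIT, frames=[2,3]
Step 9: ref 3 → HIT, frames=[2,3]
Step 10: ref 1 → FAULT (evict 3), frames=[2,1]
Step 11: ref 1 → HIT, frames=[2,1]
Step 12: ref 2 → HIT, frames=[2,1]
Step 13: ref 3 → FAULT (evict 1), frames=[2,3]
Step 14: ref 2 → HIT, frames=[2,3]
Step 15: ref 3 → HIT, frames=[2,3]
Total faults: 7

Answer: 7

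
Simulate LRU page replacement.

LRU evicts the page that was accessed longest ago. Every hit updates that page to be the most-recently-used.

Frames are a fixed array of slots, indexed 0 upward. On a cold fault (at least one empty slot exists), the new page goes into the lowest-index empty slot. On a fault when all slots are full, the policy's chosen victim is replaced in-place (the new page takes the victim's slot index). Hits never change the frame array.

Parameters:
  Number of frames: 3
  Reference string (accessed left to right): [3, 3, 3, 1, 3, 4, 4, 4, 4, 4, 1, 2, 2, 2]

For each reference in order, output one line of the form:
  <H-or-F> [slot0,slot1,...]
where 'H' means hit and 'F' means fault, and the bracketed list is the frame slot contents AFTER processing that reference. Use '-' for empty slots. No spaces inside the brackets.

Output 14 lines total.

F [3,-,-]
H [3,-,-]
H [3,-,-]
F [3,1,-]
H [3,1,-]
F [3,1,4]
H [3,1,4]
H [3,1,4]
H [3,1,4]
H [3,1,4]
H [3,1,4]
F [2,1,4]
H [2,1,4]
H [2,1,4]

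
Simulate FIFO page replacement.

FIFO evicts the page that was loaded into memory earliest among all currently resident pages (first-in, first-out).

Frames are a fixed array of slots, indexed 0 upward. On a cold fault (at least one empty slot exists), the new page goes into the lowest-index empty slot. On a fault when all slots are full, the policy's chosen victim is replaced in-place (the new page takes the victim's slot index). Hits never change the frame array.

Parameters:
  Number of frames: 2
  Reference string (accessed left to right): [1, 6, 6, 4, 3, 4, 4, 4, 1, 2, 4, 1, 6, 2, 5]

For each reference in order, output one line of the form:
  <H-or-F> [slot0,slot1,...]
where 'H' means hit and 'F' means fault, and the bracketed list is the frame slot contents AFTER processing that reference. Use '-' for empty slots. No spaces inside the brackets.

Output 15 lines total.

F [1,-]
F [1,6]
H [1,6]
F [4,6]
F [4,3]
H [4,3]
H [4,3]
H [4,3]
F [1,3]
F [1,2]
F [4,2]
F [4,1]
F [6,1]
F [6,2]
F [5,2]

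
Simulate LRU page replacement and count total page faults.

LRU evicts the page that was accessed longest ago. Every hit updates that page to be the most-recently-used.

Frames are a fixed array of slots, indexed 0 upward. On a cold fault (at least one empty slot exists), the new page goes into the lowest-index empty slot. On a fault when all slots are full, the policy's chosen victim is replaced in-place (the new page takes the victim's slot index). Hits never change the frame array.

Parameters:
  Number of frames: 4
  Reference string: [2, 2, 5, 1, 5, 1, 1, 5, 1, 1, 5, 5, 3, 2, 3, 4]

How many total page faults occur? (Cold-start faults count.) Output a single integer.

Step 0: ref 2 → FAULT, frames=[2,-,-,-]
Step 1: ref 2 → HIT, frames=[2,-,-,-]
Step 2: ref 5 → FAULT, frames=[2,5,-,-]
Step 3: ref 1 → FAULT, frames=[2,5,1,-]
Step 4: ref 5 → HIT, frames=[2,5,1,-]
Step 5: ref 1 → HIT, frames=[2,5,1,-]
Step 6: ref 1 → HIT, frames=[2,5,1,-]
Step 7: ref 5 → HIT, frames=[2,5,1,-]
Step 8: ref 1 → HIT, frames=[2,5,1,-]
Step 9: ref 1 → HIT, frames=[2,5,1,-]
Step 10: ref 5 → HIT, frames=[2,5,1,-]
Step 11: ref 5 → HIT, frames=[2,5,1,-]
Step 12: ref 3 → FAULT, frames=[2,5,1,3]
Step 13: ref 2 → HIT, frames=[2,5,1,3]
Step 14: ref 3 → HIT, frames=[2,5,1,3]
Step 15: ref 4 → FAULT (evict 1), frames=[2,5,4,3]
Total faults: 5

Answer: 5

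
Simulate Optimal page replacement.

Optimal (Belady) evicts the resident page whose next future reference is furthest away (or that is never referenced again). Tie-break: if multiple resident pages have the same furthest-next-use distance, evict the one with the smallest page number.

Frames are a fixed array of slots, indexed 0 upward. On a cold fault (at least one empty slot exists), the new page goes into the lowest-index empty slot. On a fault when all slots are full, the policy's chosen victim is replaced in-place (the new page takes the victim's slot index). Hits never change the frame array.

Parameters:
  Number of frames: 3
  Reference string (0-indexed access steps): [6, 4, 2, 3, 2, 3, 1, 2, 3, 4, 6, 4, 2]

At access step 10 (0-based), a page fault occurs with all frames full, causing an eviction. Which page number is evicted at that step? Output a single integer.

Step 0: ref 6 -> FAULT, frames=[6,-,-]
Step 1: ref 4 -> FAULT, frames=[6,4,-]
Step 2: ref 2 -> FAULT, frames=[6,4,2]
Step 3: ref 3 -> FAULT, evict 6, frames=[3,4,2]
Step 4: ref 2 -> HIT, frames=[3,4,2]
Step 5: ref 3 -> HIT, frames=[3,4,2]
Step 6: ref 1 -> FAULT, evict 4, frames=[3,1,2]
Step 7: ref 2 -> HIT, frames=[3,1,2]
Step 8: ref 3 -> HIT, frames=[3,1,2]
Step 9: ref 4 -> FAULT, evict 1, frames=[3,4,2]
Step 10: ref 6 -> FAULT, evict 3, frames=[6,4,2]
At step 10: evicted page 3

Answer: 3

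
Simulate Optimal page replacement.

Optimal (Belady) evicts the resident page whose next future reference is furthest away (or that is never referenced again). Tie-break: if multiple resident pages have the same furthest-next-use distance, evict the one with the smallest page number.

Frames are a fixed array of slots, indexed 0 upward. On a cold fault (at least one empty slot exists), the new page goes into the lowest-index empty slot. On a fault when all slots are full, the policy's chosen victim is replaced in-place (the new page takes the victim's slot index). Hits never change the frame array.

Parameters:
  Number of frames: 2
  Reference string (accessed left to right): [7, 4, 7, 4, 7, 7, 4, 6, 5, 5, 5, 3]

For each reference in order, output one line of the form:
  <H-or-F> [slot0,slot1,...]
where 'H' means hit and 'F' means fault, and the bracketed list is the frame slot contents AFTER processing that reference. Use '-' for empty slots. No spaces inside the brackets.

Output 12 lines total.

F [7,-]
F [7,4]
H [7,4]
H [7,4]
H [7,4]
H [7,4]
H [7,4]
F [7,6]
F [7,5]
H [7,5]
H [7,5]
F [7,3]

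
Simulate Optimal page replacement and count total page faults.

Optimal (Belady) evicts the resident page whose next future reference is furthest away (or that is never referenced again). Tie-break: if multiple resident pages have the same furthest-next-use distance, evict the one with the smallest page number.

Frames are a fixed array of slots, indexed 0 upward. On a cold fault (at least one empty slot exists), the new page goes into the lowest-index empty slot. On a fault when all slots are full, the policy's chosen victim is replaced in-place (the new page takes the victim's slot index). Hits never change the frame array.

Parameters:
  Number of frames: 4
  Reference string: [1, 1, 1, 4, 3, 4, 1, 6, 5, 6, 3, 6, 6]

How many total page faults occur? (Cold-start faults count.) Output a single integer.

Step 0: ref 1 → FAULT, frames=[1,-,-,-]
Step 1: ref 1 → HIT, frames=[1,-,-,-]
Step 2: ref 1 → HIT, frames=[1,-,-,-]
Step 3: ref 4 → FAULT, frames=[1,4,-,-]
Step 4: ref 3 → FAULT, frames=[1,4,3,-]
Step 5: ref 4 → HIT, frames=[1,4,3,-]
Step 6: ref 1 → HIT, frames=[1,4,3,-]
Step 7: ref 6 → FAULT, frames=[1,4,3,6]
Step 8: ref 5 → FAULT (evict 1), frames=[5,4,3,6]
Step 9: ref 6 → HIT, frames=[5,4,3,6]
Step 10: ref 3 → HIT, frames=[5,4,3,6]
Step 11: ref 6 → HIT, frames=[5,4,3,6]
Step 12: ref 6 → HIT, frames=[5,4,3,6]
Total faults: 5

Answer: 5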